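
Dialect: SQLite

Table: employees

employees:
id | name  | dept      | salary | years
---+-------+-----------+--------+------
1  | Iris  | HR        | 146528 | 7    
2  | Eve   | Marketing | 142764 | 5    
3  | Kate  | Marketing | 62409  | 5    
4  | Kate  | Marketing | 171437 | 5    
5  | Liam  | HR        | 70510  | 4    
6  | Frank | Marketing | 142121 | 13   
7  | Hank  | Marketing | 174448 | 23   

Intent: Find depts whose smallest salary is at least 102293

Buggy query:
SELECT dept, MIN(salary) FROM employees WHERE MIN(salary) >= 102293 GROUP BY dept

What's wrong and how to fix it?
Bug: Aggregates like MIN are computed per group after WHERE runs

Fix: Replace WHERE with HAVING after the GROUP BY

Corrected query:
SELECT dept, MIN(salary) FROM employees GROUP BY dept HAVING MIN(salary) >= 102293

Result:
(no rows)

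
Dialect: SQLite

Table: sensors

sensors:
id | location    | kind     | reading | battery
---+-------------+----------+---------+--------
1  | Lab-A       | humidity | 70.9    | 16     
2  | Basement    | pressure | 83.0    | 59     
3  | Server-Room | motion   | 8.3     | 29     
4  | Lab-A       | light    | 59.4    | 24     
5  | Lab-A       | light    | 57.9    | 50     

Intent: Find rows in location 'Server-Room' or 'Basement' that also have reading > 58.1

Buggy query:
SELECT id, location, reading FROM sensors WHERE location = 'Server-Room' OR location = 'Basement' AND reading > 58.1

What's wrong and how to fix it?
Bug: Without parentheses, AND is evaluated before OR, so the reading filter only applies to the 'Basement' branch

Fix: Add parentheses around the OR so the AND applies to both alternatives

Corrected query:
SELECT id, location, reading FROM sensors WHERE (location = 'Server-Room' OR location = 'Basement') AND reading > 58.1

Result:
id | location | reading
---+----------+--------
2  | Basement | 83     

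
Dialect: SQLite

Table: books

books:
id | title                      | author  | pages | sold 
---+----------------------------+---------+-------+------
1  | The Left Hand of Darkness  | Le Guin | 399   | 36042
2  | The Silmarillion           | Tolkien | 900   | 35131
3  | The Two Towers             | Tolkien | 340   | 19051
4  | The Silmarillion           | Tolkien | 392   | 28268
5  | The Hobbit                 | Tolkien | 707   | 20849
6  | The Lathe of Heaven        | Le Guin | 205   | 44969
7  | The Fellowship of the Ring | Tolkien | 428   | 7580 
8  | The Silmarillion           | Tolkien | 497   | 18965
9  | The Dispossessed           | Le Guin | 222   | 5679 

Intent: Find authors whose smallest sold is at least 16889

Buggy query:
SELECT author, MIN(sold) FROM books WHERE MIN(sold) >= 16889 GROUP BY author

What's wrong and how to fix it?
Bug: Aggregates like MIN are computed per group after WHERE runs

Fix: Use HAVING for the per-group MIN condition

Corrected query:
SELECT author, MIN(sold) FROM books GROUP BY author HAVING MIN(sold) >= 16889

Result:
(no rows)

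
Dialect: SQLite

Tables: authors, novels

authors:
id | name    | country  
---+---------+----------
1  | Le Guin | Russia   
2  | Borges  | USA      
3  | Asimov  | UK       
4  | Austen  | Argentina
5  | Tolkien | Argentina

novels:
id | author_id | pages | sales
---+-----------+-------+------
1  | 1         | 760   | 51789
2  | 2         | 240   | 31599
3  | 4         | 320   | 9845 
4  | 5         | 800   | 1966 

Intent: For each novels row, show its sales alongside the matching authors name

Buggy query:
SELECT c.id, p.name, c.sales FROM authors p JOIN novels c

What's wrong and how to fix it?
Bug: JOIN with no ON clause produces a cartesian product; every novels row pairs with every authors row

Fix: Specify the join condition linking the foreign key to the parent id

Corrected query:
SELECT c.id, p.name, c.sales FROM authors p JOIN novels c ON c.author_id = p.id

Result:
id | name    | sales
---+---------+------
1  | Le Guin | 51789
2  | Borges  | 31599
3  | Austen  | 9845 
4  | Tolkien | 1966 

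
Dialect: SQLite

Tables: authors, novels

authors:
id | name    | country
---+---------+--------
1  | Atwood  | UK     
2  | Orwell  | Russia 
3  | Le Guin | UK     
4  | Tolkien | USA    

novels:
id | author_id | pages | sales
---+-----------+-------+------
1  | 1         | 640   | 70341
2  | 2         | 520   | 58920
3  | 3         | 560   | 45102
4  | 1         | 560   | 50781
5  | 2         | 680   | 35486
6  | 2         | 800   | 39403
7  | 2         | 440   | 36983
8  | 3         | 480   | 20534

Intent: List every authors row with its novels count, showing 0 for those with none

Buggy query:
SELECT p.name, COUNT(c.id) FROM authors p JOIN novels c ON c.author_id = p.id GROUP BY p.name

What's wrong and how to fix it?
Bug: An inner join excludes parents with zero children

Fix: Switch to LEFT JOIN to retain unmatched parent rows

Corrected query:
SELECT p.name, COUNT(c.id) FROM authors p LEFT JOIN novels c ON c.author_id = p.id GROUP BY p.name

Result:
name    | COUNT(c.id)
--------+------------
Atwood  | 2          
Le Guin | 2          
Orwell  | 4          
Tolkien | 0          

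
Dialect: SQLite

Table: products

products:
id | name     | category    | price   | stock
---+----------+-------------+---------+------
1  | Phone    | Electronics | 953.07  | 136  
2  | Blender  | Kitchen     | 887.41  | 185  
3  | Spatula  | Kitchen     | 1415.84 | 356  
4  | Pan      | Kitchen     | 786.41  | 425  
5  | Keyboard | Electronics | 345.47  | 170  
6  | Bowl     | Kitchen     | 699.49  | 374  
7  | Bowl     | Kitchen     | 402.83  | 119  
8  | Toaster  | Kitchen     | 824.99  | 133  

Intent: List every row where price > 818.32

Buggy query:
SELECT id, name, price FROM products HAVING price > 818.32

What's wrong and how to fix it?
Bug: This is a non-aggregate query (no GROUP BY, no aggregates), so in SQLite the HAVING clause is invalid here; a row-level condition belongs in WHERE

Fix: Replace HAVING with WHERE since the condition applies to individual rows

Corrected query:
SELECT id, name, price FROM products WHERE price > 818.32

Result:
id | name    | price  
---+---------+--------
1  | Phone   | 953.07 
2  | Blender | 887.41 
3  | Spatula | 1415.84
8  | Toaster | 824.99 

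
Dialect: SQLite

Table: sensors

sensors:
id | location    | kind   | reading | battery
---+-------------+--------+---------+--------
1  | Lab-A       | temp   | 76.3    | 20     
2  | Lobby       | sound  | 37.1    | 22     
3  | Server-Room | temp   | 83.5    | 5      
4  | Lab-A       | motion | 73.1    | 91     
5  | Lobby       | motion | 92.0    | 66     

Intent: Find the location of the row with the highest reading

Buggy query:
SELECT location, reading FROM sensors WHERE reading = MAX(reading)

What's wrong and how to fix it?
Bug: MAX(reading) is an aggregate and cannot be used directly in WHERE

Fix: Wrap MAX in a scalar subquery so WHERE compares against a single value

Corrected query:
SELECT location, reading FROM sensors WHERE reading = (SELECT MAX(reading) FROM sensors)

Result:
location | reading
---------+--------
Lobby    | 92     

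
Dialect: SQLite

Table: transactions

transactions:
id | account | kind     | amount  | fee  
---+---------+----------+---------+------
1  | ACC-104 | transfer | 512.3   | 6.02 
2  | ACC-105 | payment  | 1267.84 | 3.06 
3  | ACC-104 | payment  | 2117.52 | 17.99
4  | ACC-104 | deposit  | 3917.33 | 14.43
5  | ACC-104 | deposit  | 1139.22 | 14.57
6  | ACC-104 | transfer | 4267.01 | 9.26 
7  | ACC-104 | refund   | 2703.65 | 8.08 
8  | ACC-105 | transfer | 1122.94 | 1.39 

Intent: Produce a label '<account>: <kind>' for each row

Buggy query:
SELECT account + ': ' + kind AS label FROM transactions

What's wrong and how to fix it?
Bug: SQLite uses || for string concatenation; + coerces text to numbers (yielding 0)

Fix: Use the || operator for string concatenation

Corrected query:
SELECT account || ': ' || kind AS label FROM transactions

Result:
label            
-----------------
ACC-104: transfer
ACC-105: payment 
ACC-104: payment 
ACC-104: deposit 
ACC-104: deposit 
ACC-104: transfer
ACC-104: refund  
ACC-105: transfer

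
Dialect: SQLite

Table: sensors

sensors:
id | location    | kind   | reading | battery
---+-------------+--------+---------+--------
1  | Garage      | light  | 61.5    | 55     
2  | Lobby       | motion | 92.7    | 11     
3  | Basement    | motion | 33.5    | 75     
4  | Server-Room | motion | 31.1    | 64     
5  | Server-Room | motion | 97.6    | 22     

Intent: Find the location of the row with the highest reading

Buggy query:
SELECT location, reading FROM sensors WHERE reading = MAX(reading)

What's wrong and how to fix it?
Bug: WHERE is evaluated per row; an aggregate over the whole table isn't defined there

Fix: Wrap MAX in a scalar subquery so WHERE compares against a single value

Corrected query:
SELECT location, reading FROM sensors WHERE reading = (SELECT MAX(reading) FROM sensors)

Result:
location    | reading
------------+--------
Server-Room | 97.6   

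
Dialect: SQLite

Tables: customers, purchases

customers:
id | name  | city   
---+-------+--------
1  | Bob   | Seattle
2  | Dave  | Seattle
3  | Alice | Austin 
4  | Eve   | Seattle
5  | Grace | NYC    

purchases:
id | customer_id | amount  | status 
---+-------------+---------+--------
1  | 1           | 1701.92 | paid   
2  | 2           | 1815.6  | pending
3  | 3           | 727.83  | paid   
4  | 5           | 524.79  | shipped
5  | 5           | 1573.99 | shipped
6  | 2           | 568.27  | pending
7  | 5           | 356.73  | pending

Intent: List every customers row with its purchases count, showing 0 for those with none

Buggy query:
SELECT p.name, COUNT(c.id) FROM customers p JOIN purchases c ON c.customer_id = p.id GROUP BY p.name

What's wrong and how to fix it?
Bug: An inner join excludes parents with zero children

Fix: Switch to LEFT JOIN to retain unmatched parent rows

Corrected query:
SELECT p.name, COUNT(c.id) FROM customers p LEFT JOIN purchases c ON c.customer_id = p.id GROUP BY p.name

Result:
name  | COUNT(c.id)
------+------------
Alice | 1          
Bob   | 1          
Dave  | 2          
Eve   | 0          
Grace | 3          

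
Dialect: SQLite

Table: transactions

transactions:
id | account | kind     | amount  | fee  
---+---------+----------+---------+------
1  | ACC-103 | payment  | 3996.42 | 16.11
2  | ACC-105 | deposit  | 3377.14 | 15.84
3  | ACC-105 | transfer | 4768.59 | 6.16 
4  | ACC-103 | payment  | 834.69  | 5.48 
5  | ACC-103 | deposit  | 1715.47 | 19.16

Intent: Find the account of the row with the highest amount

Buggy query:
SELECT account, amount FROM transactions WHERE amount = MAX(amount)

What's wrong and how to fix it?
Bug: WHERE is evaluated per row; an aggregate over the whole table isn't defined there

Fix: Use a subquery: WHERE amount = (SELECT MAX(amount) FROM transactions)

Corrected query:
SELECT account, amount FROM transactions WHERE amount = (SELECT MAX(amount) FROM transactions)

Result:
account | amount 
--------+--------
ACC-105 | 4768.59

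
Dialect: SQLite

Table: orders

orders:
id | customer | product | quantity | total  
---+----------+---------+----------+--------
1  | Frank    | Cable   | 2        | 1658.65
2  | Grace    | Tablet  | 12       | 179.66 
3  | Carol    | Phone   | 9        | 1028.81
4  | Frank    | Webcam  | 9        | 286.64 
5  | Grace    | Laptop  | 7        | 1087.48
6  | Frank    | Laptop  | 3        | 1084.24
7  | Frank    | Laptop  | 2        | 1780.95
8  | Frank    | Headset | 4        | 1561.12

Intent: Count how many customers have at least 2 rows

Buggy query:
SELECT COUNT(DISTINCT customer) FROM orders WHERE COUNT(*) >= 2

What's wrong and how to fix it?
Bug: COUNT(*) cannot appear in WHERE; the per-group count doesn't exist yet

Fix: Group first with HAVING COUNT(*) >= 2, then COUNT the resulting groups

Corrected query:
SELECT COUNT(*) FROM (SELECT customer FROM orders GROUP BY customer HAVING COUNT(*) >= 2)

Result:
COUNT(*)
--------
2       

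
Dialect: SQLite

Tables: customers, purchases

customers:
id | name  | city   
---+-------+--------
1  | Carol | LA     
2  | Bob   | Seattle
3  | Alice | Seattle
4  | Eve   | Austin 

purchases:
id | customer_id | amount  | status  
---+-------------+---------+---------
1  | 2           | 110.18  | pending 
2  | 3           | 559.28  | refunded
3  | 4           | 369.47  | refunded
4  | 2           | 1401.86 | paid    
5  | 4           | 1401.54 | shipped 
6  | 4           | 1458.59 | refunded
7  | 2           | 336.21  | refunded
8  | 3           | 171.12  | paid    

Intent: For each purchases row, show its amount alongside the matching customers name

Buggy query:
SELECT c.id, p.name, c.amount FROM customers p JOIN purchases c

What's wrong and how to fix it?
Bug: Missing join condition: each purchases row is matched to all customers rows instead of just its own

Fix: Specify the join condition linking the foreign key to the parent id

Corrected query:
SELECT c.id, p.name, c.amount FROM customers p JOIN purchases c ON c.customer_id = p.id

Result:
id | name  | amount 
---+-------+--------
1  | Bob   | 110.18 
2  | Alice | 559.28 
3  | Eve   | 369.47 
4  | Bob   | 1401.86
5  | Eve   | 1401.54
6  | Eve   | 1458.59
7  | Bob   | 336.21 
8  | Alice | 171.12 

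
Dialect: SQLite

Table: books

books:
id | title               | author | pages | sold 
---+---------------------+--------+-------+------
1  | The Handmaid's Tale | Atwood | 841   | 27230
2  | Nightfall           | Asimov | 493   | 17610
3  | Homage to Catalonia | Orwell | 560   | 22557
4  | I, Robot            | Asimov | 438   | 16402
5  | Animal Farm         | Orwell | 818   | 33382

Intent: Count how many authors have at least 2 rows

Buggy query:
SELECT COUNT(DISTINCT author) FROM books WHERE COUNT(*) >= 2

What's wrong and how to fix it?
Bug: WHERE filters individual rows, not groups, so a group-level COUNT is invalid there

Fix: Group first with HAVING COUNT(*) >= 2, then COUNT the resulting groups

Corrected query:
SELECT COUNT(*) FROM (SELECT author FROM books GROUP BY author HAVING COUNT(*) >= 2)

Result:
COUNT(*)
--------
2       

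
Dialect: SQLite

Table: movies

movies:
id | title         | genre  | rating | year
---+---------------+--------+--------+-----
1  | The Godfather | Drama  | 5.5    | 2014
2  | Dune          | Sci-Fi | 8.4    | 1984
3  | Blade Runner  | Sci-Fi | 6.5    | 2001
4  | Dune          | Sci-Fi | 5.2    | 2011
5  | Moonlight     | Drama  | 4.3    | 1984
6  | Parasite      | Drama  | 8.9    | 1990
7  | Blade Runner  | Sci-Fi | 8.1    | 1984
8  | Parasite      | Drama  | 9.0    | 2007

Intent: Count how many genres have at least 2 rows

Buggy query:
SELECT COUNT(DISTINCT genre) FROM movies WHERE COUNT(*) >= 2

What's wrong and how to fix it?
Bug: COUNT(*) cannot appear in WHERE; the per-group count doesn't exist yet

Fix: Group first with HAVING COUNT(*) >= 2, then COUNT the resulting groups

Corrected query:
SELECT COUNT(*) FROM (SELECT genre FROM movies GROUP BY genre HAVING COUNT(*) >= 2)

Result:
COUNT(*)
--------
2       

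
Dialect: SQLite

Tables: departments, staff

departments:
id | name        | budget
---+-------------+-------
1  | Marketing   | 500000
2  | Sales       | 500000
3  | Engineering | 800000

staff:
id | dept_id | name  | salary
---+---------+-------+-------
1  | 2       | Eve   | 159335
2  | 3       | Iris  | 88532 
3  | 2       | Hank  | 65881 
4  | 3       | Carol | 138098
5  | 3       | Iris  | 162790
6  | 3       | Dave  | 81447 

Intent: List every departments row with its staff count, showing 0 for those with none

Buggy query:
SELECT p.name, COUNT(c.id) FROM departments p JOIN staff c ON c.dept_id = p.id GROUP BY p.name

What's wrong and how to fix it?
Bug: INNER JOIN drops departments rows that have no matching staff rows

Fix: Use LEFT JOIN so parents without children still appear (COUNT(c.id) gives 0)

Corrected query:
SELECT p.name, COUNT(c.id) FROM departments p LEFT JOIN staff c ON c.dept_id = p.id GROUP BY p.name

Result:
name        | COUNT(c.id)
------------+------------
Engineering | 4          
Marketing   | 0          
Sales       | 2          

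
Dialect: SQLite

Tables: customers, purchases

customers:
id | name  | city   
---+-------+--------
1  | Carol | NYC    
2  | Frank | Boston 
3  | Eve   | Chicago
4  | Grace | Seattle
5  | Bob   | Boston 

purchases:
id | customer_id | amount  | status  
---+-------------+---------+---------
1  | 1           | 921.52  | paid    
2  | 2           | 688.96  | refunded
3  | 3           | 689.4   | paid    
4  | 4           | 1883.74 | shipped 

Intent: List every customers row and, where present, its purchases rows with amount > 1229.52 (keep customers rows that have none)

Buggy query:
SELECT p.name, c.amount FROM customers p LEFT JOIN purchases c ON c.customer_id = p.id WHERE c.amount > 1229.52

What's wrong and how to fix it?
Bug: Filtering c.amount in WHERE discards the NULL rows produced by LEFT JOIN, turning it into an inner join

Fix: Put 'c.amount > 1229.52' in the JOIN's ON clause instead of WHERE

Corrected query:
SELECT p.name, c.amount FROM customers p LEFT JOIN purchases c ON c.customer_id = p.id AND c.amount > 1229.52

Result:
name  | amount 
------+--------
Carol | NULL   
Frank | NULL   
Eve   | NULL   
Grace | 1883.74
Bob   | NULL   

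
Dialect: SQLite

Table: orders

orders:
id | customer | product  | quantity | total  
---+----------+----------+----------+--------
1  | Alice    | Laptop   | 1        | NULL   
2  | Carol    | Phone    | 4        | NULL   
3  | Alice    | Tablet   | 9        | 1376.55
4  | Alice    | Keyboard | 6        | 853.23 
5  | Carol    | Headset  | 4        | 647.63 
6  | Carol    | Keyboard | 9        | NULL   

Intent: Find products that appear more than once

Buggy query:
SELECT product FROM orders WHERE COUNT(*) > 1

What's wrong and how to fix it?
Bug: COUNT(*) is an aggregate and cannot be used in WHERE

Fix: Group first, then use HAVING for the count condition

Corrected query:
SELECT product FROM orders GROUP BY product HAVING COUNT(*) > 1

Result:
product 
--------
Keyboard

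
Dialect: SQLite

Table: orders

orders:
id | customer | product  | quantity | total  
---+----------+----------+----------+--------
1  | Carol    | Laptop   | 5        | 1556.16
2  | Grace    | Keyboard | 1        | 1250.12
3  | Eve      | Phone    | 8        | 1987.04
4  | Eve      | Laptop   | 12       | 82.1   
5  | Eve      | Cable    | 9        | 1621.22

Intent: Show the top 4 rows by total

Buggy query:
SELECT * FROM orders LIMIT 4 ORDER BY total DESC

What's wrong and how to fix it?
Bug: ORDER BY cannot follow LIMIT; LIMIT is the final clause

Fix: Sort with ORDER BY, then apply LIMIT

Corrected query:
SELECT * FROM orders ORDER BY total DESC LIMIT 4

Result:
id | customer | product  | quantity | total  
---+----------+----------+----------+--------
3  | Eve      | Phone    | 8        | 1987.04
5  | Eve      | Cable    | 9        | 1621.22
1  | Carol    | Laptop   | 5        | 1556.16
2  | Grace    | Keyboard | 1        | 1250.12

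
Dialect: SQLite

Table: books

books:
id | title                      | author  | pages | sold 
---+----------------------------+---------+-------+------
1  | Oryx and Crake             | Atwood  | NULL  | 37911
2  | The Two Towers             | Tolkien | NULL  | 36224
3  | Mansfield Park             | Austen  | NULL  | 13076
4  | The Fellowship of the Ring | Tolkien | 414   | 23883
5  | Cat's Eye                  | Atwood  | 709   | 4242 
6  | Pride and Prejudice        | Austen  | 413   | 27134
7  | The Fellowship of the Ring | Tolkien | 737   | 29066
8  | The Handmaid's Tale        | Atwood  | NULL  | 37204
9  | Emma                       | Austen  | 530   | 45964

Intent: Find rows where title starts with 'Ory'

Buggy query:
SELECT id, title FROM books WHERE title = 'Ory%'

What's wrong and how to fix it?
Bug: Wildcards only work with LIKE; '=' treats '%' as a literal character

Fix: Replace '=' with LIKE so 'Ory%' is treated as a pattern

Corrected query:
SELECT id, title FROM books WHERE title LIKE 'Ory%'

Result:
id | title         
---+---------------
1  | Oryx and Crake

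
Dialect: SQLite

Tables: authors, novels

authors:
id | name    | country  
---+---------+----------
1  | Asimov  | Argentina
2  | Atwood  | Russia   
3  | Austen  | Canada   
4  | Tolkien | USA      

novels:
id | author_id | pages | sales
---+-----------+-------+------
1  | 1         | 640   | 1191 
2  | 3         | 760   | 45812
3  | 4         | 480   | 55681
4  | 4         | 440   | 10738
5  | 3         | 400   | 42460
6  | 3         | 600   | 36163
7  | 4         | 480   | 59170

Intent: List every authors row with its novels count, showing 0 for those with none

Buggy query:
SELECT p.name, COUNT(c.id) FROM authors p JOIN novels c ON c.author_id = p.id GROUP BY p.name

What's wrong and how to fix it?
Bug: An inner join excludes parents with zero children

Fix: Use LEFT JOIN so parents without children still appear (COUNT(c.id) gives 0)

Corrected query:
SELECT p.name, COUNT(c.id) FROM authors p LEFT JOIN novels c ON c.author_id = p.id GROUP BY p.name

Result:
name    | COUNT(c.id)
--------+------------
Asimov  | 1          
Atwood  | 0          
Austen  | 3          
Tolkien | 3          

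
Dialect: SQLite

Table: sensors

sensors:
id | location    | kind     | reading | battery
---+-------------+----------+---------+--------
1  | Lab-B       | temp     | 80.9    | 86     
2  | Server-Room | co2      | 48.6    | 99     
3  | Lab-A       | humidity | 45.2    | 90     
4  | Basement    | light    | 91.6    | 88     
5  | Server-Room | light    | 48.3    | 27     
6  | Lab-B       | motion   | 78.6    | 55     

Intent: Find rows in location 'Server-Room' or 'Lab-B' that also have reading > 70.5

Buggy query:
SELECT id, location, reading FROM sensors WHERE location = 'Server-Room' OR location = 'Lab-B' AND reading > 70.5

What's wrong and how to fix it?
Bug: Without parentheses, AND is evaluated before OR, so the reading filter only applies to the 'Lab-B' branch

Fix: Group the OR with parentheses (or use IN), then AND the threshold

Corrected query:
SELECT id, location, reading FROM sensors WHERE (location = 'Server-Room' OR location = 'Lab-B') AND reading > 70.5

Result:
id | location | reading
---+----------+--------
1  | Lab-B    | 80.9   
6  | Lab-B    | 78.6   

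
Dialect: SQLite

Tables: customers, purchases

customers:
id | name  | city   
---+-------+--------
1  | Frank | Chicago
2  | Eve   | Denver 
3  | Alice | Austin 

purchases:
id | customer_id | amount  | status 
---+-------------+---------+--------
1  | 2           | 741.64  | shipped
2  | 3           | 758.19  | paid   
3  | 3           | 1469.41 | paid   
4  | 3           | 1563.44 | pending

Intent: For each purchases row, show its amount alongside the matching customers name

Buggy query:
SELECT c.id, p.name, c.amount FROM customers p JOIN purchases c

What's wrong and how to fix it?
Bug: JOIN with no ON clause produces a cartesian product; every purchases row pairs with every customers row

Fix: Add ON c.customer_id = p.id to the JOIN

Corrected query:
SELECT c.id, p.name, c.amount FROM customers p JOIN purchases c ON c.customer_id = p.id

Result:
id | name  | amount 
---+-------+--------
1  | Eve   | 741.64 
2  | Alice | 758.19 
3  | Alice | 1469.41
4  | Alice | 1563.44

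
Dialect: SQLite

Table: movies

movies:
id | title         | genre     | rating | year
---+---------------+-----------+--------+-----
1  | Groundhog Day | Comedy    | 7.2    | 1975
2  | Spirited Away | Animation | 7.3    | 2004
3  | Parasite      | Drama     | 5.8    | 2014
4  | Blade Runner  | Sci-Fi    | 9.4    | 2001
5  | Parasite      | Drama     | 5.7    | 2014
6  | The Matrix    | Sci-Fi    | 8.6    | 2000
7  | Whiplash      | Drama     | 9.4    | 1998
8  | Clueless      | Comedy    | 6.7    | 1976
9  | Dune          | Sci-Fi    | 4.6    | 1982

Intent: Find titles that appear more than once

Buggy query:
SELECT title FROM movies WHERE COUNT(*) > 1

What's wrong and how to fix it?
Bug: WHERE can't reference COUNT(*); aggregates are computed after WHERE

Fix: Group first, then use HAVING for the count condition

Corrected query:
SELECT title FROM movies GROUP BY title HAVING COUNT(*) > 1

Result:
title   
--------
Parasite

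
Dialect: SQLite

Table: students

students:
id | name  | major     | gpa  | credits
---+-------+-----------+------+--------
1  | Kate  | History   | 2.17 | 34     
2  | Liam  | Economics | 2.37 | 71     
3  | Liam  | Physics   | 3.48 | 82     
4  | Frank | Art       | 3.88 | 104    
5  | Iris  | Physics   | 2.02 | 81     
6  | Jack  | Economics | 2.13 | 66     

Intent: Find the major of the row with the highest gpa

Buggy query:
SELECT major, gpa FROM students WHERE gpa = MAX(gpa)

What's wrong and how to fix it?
Bug: MAX(gpa) is an aggregate and cannot be used directly in WHERE

Fix: Wrap MAX in a scalar subquery so WHERE compares against a single value

Corrected query:
SELECT major, gpa FROM students WHERE gpa = (SELECT MAX(gpa) FROM students)

Result:
major | gpa 
------+-----
Art   | 3.88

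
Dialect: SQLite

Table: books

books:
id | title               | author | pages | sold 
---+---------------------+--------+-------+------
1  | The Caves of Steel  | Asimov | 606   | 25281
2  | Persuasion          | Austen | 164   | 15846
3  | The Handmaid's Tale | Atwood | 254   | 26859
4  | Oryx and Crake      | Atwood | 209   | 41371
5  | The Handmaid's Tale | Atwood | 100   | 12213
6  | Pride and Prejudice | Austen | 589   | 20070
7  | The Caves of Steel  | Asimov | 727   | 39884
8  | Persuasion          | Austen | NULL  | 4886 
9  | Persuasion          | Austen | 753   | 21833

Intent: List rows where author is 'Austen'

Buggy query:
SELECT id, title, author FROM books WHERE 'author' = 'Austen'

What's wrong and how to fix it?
Bug: Single quotes denote string literals in SQL; the column name is being compared as a constant string

Fix: Remove the quotes around the column name (or use double quotes for an identifier)

Corrected query:
SELECT id, title, author FROM books WHERE author = 'Austen'

Result:
id | title               | author
---+---------------------+-------
2  | Persuasion          | Austen
6  | Pride and Prejudice | Austen
8  | Persuasion          | Austen
9  | Persuasion          | Austen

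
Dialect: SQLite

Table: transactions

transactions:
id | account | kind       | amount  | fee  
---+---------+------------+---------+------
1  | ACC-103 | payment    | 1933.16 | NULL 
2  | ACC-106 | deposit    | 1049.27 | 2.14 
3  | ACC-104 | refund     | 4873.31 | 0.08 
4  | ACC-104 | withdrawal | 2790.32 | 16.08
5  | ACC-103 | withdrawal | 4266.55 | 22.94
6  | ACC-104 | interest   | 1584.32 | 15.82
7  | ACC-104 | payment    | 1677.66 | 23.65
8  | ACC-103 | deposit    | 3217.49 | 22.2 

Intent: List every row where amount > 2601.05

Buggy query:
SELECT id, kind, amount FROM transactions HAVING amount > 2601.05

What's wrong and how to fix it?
Bug: HAVING filters the output of aggregation, but this query has no GROUP BY and no aggregate functions, so SQLite rejects it (HAVING clause on a non-aggregate query); the condition here is per row

Fix: Use WHERE for row-level filtering

Corrected query:
SELECT id, kind, amount FROM transactions WHERE amount > 2601.05

Result:
id | kind       | amount 
---+------------+--------
3  | refund     | 4873.31
4  | withdrawal | 2790.32
5  | withdrawal | 4266.55
8  | deposit    | 3217.49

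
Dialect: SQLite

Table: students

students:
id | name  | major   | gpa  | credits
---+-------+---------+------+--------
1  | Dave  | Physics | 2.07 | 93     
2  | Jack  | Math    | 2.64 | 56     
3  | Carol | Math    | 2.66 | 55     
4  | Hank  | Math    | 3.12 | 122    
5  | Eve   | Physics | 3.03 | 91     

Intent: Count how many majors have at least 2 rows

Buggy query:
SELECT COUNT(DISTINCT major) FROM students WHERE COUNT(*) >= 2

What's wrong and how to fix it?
Bug: WHERE filters individual rows, not groups, so a group-level COUNT is invalid there

Fix: Use a subquery that GROUPs and filters with HAVING, then count its rows

Corrected query:
SELECT COUNT(*) FROM (SELECT major FROM students GROUP BY major HAVING COUNT(*) >= 2)

Result:
COUNT(*)
--------
2       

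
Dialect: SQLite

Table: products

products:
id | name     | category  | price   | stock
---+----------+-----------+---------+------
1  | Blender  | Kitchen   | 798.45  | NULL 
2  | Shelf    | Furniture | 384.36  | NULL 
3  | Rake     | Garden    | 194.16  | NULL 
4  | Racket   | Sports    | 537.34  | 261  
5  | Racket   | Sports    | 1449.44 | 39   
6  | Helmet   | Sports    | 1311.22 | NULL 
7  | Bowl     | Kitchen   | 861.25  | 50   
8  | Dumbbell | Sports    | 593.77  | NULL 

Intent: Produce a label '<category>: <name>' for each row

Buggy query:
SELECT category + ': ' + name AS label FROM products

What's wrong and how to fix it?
Bug: '+' is numeric addition; on text columns SQLite converts them to 0 instead of concatenating

Fix: Use the || operator for string concatenation

Corrected query:
SELECT category || ': ' || name AS label FROM products

Result:
label           
----------------
Kitchen: Blender
Furniture: Shelf
Garden: Rake    
Sports: Racket  
Sports: Racket  
Sports: Helmet  
Kitchen: Bowl   
Sports: Dumbbell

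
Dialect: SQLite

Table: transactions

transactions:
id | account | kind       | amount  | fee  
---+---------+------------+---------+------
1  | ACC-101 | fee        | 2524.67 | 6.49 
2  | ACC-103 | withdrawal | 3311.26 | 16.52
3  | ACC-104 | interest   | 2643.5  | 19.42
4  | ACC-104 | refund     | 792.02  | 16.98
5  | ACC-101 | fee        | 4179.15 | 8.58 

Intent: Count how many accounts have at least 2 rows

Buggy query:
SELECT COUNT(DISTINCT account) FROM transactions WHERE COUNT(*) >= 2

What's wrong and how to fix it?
Bug: WHERE filters individual rows, not groups, so a group-level COUNT is invalid there

Fix: Use a subquery that GROUPs and filters with HAVING, then count its rows

Corrected query:
SELECT COUNT(*) FROM (SELECT account FROM transactions GROUP BY account HAVING COUNT(*) >= 2)

Result:
COUNT(*)
--------
2       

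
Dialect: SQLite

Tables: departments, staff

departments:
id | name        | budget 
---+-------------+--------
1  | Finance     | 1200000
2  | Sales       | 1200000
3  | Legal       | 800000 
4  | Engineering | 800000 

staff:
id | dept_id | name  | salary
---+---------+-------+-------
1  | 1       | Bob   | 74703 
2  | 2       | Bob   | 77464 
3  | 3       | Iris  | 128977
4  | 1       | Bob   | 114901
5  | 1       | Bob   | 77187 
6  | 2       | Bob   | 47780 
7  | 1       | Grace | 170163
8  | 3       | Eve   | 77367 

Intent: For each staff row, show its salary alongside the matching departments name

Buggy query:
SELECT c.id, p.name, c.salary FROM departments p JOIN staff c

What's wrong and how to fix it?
Bug: Missing join condition: each staff row is matched to all departments rows instead of just its own

Fix: Add ON c.dept_id = p.id to the JOIN

Corrected query:
SELECT c.id, p.name, c.salary FROM departments p JOIN staff c ON c.dept_id = p.id

Result:
id | name    | salary
---+---------+-------
1  | Finance | 74703 
2  | Sales   | 77464 
3  | Legal   | 128977
4  | Finance | 114901
5  | Finance | 77187 
6  | Sales   | 47780 
7  | Finance | 170163
8  | Legal   | 77367 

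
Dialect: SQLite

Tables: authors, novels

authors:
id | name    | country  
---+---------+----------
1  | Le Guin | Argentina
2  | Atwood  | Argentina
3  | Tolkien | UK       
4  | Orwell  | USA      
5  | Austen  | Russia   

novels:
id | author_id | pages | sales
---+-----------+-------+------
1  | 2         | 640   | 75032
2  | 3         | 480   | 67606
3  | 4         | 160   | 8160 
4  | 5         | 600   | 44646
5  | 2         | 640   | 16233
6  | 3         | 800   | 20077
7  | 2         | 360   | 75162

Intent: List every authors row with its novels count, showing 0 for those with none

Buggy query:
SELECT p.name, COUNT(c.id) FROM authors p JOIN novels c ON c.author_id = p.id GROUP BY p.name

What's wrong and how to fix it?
Bug: An inner join excludes parents with zero children

Fix: Use LEFT JOIN so parents without children still appear (COUNT(c.id) gives 0)

Corrected query:
SELECT p.name, COUNT(c.id) FROM authors p LEFT JOIN novels c ON c.author_id = p.id GROUP BY p.name

Result:
name    | COUNT(c.id)
--------+------------
Atwood  | 3          
Austen  | 1          
Le Guin | 0          
Orwell  | 1          
Tolkien | 2          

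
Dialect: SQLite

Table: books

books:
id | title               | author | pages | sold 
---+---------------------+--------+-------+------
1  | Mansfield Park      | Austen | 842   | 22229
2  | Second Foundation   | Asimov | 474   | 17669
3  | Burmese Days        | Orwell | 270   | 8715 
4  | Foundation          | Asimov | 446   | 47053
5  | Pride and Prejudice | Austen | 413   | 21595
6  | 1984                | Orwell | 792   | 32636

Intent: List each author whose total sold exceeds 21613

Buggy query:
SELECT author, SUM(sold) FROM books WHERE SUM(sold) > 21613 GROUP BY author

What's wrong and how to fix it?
Bug: WHERE runs before GROUP BY, so aggregates aren't available there

Fix: Move the aggregate condition to a HAVING clause

Corrected query:
SELECT author, SUM(sold) FROM books GROUP BY author HAVING SUM(sold) > 21613

Result:
author | SUM(sold)
-------+----------
Asimov | 64722    
Austen | 43824    
Orwell | 41351    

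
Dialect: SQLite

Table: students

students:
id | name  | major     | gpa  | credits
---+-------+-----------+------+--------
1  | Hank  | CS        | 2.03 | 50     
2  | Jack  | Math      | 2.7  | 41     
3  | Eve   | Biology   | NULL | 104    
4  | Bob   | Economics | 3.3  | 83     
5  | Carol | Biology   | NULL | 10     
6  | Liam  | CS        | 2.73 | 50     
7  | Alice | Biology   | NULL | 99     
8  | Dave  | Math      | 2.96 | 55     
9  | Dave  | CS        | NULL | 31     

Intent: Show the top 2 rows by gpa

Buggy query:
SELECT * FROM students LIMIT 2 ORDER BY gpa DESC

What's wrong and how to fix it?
Bug: ORDER BY cannot follow LIMIT; LIMIT is the final clause

Fix: Sort with ORDER BY, then apply LIMIT

Corrected query:
SELECT * FROM students ORDER BY gpa DESC LIMIT 2

Result:
id | name | major     | gpa  | credits
---+------+-----------+------+--------
4  | Bob  | Economics | 3.3  | 83     
8  | Dave | Math      | 2.96 | 55     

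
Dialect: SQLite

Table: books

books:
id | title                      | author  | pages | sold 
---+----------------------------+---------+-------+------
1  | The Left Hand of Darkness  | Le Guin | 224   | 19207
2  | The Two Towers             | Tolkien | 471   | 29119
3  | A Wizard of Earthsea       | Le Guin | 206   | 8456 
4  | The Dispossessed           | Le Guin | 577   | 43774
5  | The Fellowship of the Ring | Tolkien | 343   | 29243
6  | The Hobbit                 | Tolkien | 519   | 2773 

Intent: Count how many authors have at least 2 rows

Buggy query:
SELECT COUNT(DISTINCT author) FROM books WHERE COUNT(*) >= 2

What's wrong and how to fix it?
Bug: WHERE filters individual rows, not groups, so a group-level COUNT is invalid there

Fix: Use a subquery that GROUPs and filters with HAVING, then count its rows

Corrected query:
SELECT COUNT(*) FROM (SELECT author FROM books GROUP BY author HAVING COUNT(*) >= 2)

Result:
COUNT(*)
--------
2       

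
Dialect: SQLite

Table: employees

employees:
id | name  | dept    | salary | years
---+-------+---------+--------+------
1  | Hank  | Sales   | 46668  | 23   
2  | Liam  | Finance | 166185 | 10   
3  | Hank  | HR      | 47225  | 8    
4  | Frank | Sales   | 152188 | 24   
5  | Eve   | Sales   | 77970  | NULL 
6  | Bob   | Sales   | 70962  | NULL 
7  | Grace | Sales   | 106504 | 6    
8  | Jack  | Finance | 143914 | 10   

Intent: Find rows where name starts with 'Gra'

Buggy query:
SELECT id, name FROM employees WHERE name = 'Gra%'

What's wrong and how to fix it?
Bug: '=' compares the literal string including the % character; pattern matching needs LIKE

Fix: Replace '=' with LIKE so 'Gra%' is treated as a pattern

Corrected query:
SELECT id, name FROM employees WHERE name LIKE 'Gra%'

Result:
id | name 
---+------
7  | Grace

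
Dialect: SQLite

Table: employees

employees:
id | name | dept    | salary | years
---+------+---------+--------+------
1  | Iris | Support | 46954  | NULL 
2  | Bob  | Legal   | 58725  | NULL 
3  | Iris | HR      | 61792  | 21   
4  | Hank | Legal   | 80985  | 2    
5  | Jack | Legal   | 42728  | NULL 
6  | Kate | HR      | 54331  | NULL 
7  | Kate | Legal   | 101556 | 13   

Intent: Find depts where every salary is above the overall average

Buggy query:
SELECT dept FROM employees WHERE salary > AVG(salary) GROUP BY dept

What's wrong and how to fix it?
Bug: WHERE evaluates per row before aggregation, so AVG() is unavailable

Fix: Use a subquery for AVG and a HAVING MIN(...) filter so the condition holds for every row in the group

Corrected query:
SELECT dept FROM employees GROUP BY dept HAVING MIN(salary) > (SELECT AVG(salary) FROM employees)

Result:
(no rows)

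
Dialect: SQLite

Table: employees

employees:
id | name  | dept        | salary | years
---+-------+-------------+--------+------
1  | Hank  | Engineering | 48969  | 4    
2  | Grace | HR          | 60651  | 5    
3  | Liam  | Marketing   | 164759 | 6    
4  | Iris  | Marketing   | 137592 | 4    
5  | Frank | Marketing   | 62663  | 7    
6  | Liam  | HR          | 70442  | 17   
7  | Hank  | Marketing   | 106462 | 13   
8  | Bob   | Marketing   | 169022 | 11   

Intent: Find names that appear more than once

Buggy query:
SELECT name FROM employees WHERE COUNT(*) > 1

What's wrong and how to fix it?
Bug: WHERE can't reference COUNT(*); aggregates are computed after WHERE

Fix: GROUP BY name, then filter groups with HAVING COUNT(*) > 1

Corrected query:
SELECT name FROM employees GROUP BY name HAVING COUNT(*) > 1

Result:
name
----
Hank
Liam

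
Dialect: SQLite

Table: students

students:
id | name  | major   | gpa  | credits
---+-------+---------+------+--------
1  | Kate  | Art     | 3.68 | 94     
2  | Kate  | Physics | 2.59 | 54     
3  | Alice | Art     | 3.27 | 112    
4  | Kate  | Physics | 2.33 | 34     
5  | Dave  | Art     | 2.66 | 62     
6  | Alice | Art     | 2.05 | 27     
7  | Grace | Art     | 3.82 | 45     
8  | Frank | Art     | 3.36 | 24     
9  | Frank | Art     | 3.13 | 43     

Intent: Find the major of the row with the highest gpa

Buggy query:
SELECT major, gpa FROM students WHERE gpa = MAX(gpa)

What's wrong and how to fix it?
Bug: MAX(gpa) is an aggregate and cannot be used directly in WHERE

Fix: Use a subquery: WHERE gpa = (SELECT MAX(gpa) FROM students)

Corrected query:
SELECT major, gpa FROM students WHERE gpa = (SELECT MAX(gpa) FROM students)

Result:
major | gpa 
------+-----
Art   | 3.82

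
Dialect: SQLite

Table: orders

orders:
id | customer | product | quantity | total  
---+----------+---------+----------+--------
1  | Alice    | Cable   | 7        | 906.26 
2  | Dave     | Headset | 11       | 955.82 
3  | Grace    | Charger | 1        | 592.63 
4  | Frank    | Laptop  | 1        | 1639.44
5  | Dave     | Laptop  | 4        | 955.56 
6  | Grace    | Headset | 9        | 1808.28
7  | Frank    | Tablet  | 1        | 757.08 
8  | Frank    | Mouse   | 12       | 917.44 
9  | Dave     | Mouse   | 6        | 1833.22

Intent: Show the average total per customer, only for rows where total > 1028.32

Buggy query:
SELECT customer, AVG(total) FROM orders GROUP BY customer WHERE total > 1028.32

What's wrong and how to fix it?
Bug: Row-level WHERE must come before GROUP BY in the clause order

Fix: Place WHERE between FROM and GROUP BY

Corrected query:
SELECT customer, AVG(total) FROM orders WHERE total > 1028.32 GROUP BY customer

Result:
customer | AVG(total)
---------+-----------
Dave     | 1833.22   
Frank    | 1639.44   
Grace    | 1808.28   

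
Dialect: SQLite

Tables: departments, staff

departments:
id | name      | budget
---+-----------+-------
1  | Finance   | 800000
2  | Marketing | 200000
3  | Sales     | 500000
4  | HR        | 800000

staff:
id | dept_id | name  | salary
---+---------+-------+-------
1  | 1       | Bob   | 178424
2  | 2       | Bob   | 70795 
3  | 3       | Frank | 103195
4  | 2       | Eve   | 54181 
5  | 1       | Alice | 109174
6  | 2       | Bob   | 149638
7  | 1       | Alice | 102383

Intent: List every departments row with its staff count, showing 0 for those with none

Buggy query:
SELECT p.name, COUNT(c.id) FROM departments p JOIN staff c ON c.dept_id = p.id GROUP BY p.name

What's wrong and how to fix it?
Bug: INNER JOIN drops departments rows that have no matching staff rows

Fix: Switch to LEFT JOIN to retain unmatched parent rows

Corrected query:
SELECT p.name, COUNT(c.id) FROM departments p LEFT JOIN staff c ON c.dept_id = p.id GROUP BY p.name

Result:
name      | COUNT(c.id)
----------+------------
Finance   | 3          
HR        | 0          
Marketing | 3          
Sales     | 1          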